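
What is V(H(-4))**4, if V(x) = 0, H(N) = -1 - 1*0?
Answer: 0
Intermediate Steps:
H(N) = -1 (H(N) = -1 + 0 = -1)
V(H(-4))**4 = 0**4 = 0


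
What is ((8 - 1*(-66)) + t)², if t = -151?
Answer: 5929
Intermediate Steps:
((8 - 1*(-66)) + t)² = ((8 - 1*(-66)) - 151)² = ((8 + 66) - 151)² = (74 - 151)² = (-77)² = 5929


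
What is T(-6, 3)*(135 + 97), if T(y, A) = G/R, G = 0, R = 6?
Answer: 0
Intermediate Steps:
T(y, A) = 0 (T(y, A) = 0/6 = 0*(1/6) = 0)
T(-6, 3)*(135 + 97) = 0*(135 + 97) = 0*232 = 0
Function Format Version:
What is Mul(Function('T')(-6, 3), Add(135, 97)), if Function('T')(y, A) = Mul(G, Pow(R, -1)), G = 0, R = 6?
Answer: 0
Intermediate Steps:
Function('T')(y, A) = 0 (Function('T')(y, A) = Mul(0, Pow(6, -1)) = Mul(0, Rational(1, 6)) = 0)
Mul(Function('T')(-6, 3), Add(135, 97)) = Mul(0, Add(135, 97)) = Mul(0, 232) = 0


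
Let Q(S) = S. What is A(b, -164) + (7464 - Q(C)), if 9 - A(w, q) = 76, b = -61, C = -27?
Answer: 7424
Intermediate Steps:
A(w, q) = -67 (A(w, q) = 9 - 1*76 = 9 - 76 = -67)
A(b, -164) + (7464 - Q(C)) = -67 + (7464 - 1*(-27)) = -67 + (7464 + 27) = -67 + 7491 = 7424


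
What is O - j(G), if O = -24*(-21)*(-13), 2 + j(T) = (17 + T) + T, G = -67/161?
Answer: -1057153/161 ≈ -6566.2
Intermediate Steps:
G = -67/161 (G = -67*1/161 = -67/161 ≈ -0.41615)
j(T) = 15 + 2*T (j(T) = -2 + ((17 + T) + T) = -2 + (17 + 2*T) = 15 + 2*T)
O = -6552 (O = 504*(-13) = -6552)
O - j(G) = -6552 - (15 + 2*(-67/161)) = -6552 - (15 - 134/161) = -6552 - 1*2281/161 = -6552 - 2281/161 = -1057153/161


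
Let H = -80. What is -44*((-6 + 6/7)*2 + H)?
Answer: 27808/7 ≈ 3972.6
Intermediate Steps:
-44*((-6 + 6/7)*2 + H) = -44*((-6 + 6/7)*2 - 80) = -44*(-36/7*2 - 80) = -44*(-72/7 - 80) = -44*(-632/7) = 27808/7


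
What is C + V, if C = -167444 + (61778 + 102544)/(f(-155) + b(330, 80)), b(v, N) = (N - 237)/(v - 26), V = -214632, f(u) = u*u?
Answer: -930140111260/2434481 ≈ -3.8207e+5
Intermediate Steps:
f(u) = u²
b(v, N) = (-237 + N)/(-26 + v)
C = -407622585268/2434481 (C = -167444 + (61778 + 102544)/((-155)² + (-237 + 80)/(-26 + 330)) = -167444 + 164322/(24025 - 157/304) = -167444 + 164322/(7303443/304) = -167444 + 164322*(304/7303443) = -167444 + 16651296/2434481 = -407622585268/2434481 ≈ -1.6744e+5)
C + V = -407622585268/2434481 - 214632 = -930140111260/2434481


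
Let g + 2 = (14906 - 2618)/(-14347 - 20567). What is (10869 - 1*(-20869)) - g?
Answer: 184697108/5819 ≈ 31740.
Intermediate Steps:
g = -13686/5819 (g = -2 + (14906 - 2618)/(-14347 - 20567) = -2 + 12288/(-34914) = -2 + 12288*(-1/34914) = -2 - 2048/5819 = -13686/5819 ≈ -2.3520)
(10869 - 1*(-20869)) - g = (10869 - 1*(-20869)) - 1*(-13686/5819) = (10869 + 20869) + 13686/5819 = 31738 + 13686/5819 = 184697108/5819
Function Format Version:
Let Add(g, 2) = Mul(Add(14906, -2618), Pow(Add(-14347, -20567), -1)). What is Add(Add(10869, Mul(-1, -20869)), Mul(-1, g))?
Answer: Rational(184697108, 5819) ≈ 31740.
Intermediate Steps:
g = Rational(-13686, 5819) (g = Add(-2, Mul(Add(14906, -2618), Pow(Add(-14347, -20567), -1))) = Add(-2, Mul(12288, Pow(-34914, -1))) = Add(-2, Mul(12288, Rational(-1, 34914))) = Add(-2, Rational(-2048, 5819)) = Rational(-13686, 5819) ≈ -2.3520)
Add(Add(10869, Mul(-1, -20869)), Mul(-1, g)) = Add(Add(10869, Mul(-1, -20869)), Mul(-1, Rational(-13686, 5819))) = Add(Add(10869, 20869), Rational(13686, 5819)) = Add(31738, Rational(13686, 5819)) = Rational(184697108, 5819)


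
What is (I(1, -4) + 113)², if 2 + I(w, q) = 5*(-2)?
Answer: 10201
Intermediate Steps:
I(w, q) = -12 (I(w, q) = -2 + 5*(-2) = -2 - 10 = -12)
(I(1, -4) + 113)² = (-12 + 113)² = 101² = 10201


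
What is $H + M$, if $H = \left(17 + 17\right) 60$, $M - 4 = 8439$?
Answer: $10483$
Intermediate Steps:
$M = 8443$ ($M = 4 + 8439 = 8443$)
$H = 2040$ ($H = 34 \cdot 60 = 2040$)
$H + M = 2040 + 8443 = 10483$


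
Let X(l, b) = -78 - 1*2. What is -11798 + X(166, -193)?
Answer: -11878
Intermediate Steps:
X(l, b) = -80 (X(l, b) = -78 - 2 = -80)
-11798 + X(166, -193) = -11798 - 80 = -11878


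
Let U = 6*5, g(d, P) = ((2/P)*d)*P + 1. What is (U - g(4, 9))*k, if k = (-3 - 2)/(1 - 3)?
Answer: 105/2 ≈ 52.500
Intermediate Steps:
g(d, P) = 1 + 2*d (g(d, P) = (2*d/P)*P + 1 = 2*d + 1 = 1 + 2*d)
U = 30
k = 5/2 (k = -5/(-2) = -5*(-½) = 5/2 ≈ 2.5000)
(U - g(4, 9))*k = (30 - (1 + 2*4))*(5/2) = (30 - (1 + 8))*(5/2) = (30 - 1*9)*(5/2) = (30 - 9)*(5/2) = 21*(5/2) = 105/2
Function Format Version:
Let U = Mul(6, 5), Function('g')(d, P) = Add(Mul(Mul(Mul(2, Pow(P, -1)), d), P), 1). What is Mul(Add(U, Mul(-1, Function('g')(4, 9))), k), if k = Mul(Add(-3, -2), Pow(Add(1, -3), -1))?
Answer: Rational(105, 2) ≈ 52.500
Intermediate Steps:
Function('g')(d, P) = Add(1, Mul(2, d)) (Function('g')(d, P) = Add(Mul(Mul(2, d, Pow(P, -1)), P), 1) = Add(Mul(2, d), 1) = Add(1, Mul(2, d)))
U = 30
k = Rational(5, 2) (k = Mul(-5, Pow(-2, -1)) = Mul(-5, Rational(-1, 2)) = Rational(5, 2) ≈ 2.5000)
Mul(Add(U, Mul(-1, Function('g')(4, 9))), k) = Mul(Add(30, Mul(-1, Add(1, Mul(2, 4)))), Rational(5, 2)) = Mul(Add(30, Mul(-1, Add(1, 8))), Rational(5, 2)) = Mul(Add(30, Mul(-1, 9)), Rational(5, 2)) = Mul(Add(30, -9), Rational(5, 2)) = Mul(21, Rational(5, 2)) = Rational(105, 2)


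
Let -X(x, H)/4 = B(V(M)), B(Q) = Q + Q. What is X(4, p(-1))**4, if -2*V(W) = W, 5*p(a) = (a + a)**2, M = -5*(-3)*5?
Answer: 8100000000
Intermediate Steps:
M = 75 (M = 15*5 = 75)
p(a) = 4*a**2/5 (p(a) = (a + a)**2/5 = (2*a)**2/5 = (4*a**2)/5 = 4*a**2/5)
V(W) = -W/2
B(Q) = 2*Q
X(x, H) = 300 (X(x, H) = -8*(-1/2*75) = -8*(-75)/2 = -4*(-75) = 300)
X(4, p(-1))**4 = 300**4 = 8100000000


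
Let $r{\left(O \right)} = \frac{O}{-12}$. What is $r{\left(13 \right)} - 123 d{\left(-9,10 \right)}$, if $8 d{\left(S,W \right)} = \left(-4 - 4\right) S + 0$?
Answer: $- \frac{13297}{12} \approx -1108.1$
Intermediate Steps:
$r{\left(O \right)} = - \frac{O}{12}$ ($r{\left(O \right)} = O \left(- \frac{1}{12}\right) = - \frac{O}{12}$)
$d{\left(S,W \right)} = - S$ ($d{\left(S,W \right)} = \frac{\left(-4 - 4\right) S + 0}{8} = \frac{- 8 S + 0}{8} = \frac{\left(-8\right) S}{8} = - S$)
$r{\left(13 \right)} - 123 d{\left(-9,10 \right)} = \left(- \frac{1}{12}\right) 13 - 123 \left(\left(-1\right) \left(-9\right)\right) = - \frac{13}{12} - 1107 = - \frac{13297}{12}$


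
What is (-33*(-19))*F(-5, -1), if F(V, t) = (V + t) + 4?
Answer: -1254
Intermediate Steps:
F(V, t) = 4 + V + t
(-33*(-19))*F(-5, -1) = (-33*(-19))*(4 - 5 - 1) = 627*(-2) = -1254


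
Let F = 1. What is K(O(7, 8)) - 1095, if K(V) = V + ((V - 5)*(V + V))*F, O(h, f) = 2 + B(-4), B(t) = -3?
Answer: -1084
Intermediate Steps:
O(h, f) = -1 (O(h, f) = 2 - 3 = -1)
K(V) = V + 2*V*(-5 + V) (K(V) = V + ((V - 5)*(V + V))*1 = V + ((-5 + V)*(2*V))*1 = V + (2*V*(-5 + V))*1 = V + 2*V*(-5 + V))
K(O(7, 8)) - 1095 = -(-9 + 2*(-1)) - 1095 = -(-9 - 2) - 1095 = -1*(-11) - 1095 = 11 - 1095 = -1084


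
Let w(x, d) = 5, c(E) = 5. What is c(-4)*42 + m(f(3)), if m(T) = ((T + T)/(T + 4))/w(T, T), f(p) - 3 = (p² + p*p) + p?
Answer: 7362/35 ≈ 210.34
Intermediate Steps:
f(p) = 3 + p + 2*p² (f(p) = 3 + ((p² + p*p) + p) = 3 + ((p² + p²) + p) = 3 + (2*p² + p) = 3 + (p + 2*p²) = 3 + p + 2*p²)
m(T) = 2*T/(5*(4 + T)) (m(T) = ((T + T)/(T + 4))/5 = ((2*T)/(4 + T))*(⅕) = (2*T/(4 + T))*(⅕) = 2*T/(5*(4 + T)))
c(-4)*42 + m(f(3)) = 5*42 + 2*(3 + 3 + 2*3²)/(5*(4 + (3 + 3 + 2*3²))) = 210 + 2*(3 + 3 + 2*9)/(5*(4 + (3 + 3 + 2*9))) = 210 + 2*(3 + 3 + 18)/(5*(4 + (3 + 3 + 18))) = 210 + (⅖)*24/(4 + 24) = 210 + (⅖)*24/28 = 210 + (⅖)*24*(1/28) = 210 + 12/35 = 7362/35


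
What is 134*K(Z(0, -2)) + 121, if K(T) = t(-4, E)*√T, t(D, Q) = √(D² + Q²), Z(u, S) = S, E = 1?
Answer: 121 + 134*I*√34 ≈ 121.0 + 781.35*I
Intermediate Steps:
K(T) = √17*√T (K(T) = √((-4)² + 1²)*√T = √(16 + 1)*√T = √17*√T)
134*K(Z(0, -2)) + 121 = 134*(√17*√(-2)) + 121 = 134*(√17*(I*√2)) + 121 = 134*(I*√34) + 121 = 134*I*√34 + 121 = 121 + 134*I*√34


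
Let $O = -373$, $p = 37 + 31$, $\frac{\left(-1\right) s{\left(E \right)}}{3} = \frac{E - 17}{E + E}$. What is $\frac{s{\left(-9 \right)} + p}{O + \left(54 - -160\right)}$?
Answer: $- \frac{191}{477} \approx -0.40042$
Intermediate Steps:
$s{\left(E \right)} = - \frac{3 \left(-17 + E\right)}{2 E}$ ($s{\left(E \right)} = - 3 \frac{E - 17}{E + E} = - 3 \frac{-17 + E}{2 E} = - \frac{3 \left(-17 + E\right)}{2 E}$)
$p = 68$
$\frac{s{\left(-9 \right)} + p}{O + \left(54 - -160\right)} = \frac{\frac{3 \left(17 - -9\right)}{2 \left(-9\right)} + 68}{-373 + \left(54 - -160\right)} = \frac{\frac{3}{2} \left(- \frac{1}{9}\right) \left(17 + 9\right) + 68}{-373 + \left(54 + 160\right)} = \frac{\frac{3}{2} \left(- \frac{1}{9}\right) 26 + 68}{-373 + 214} = \frac{- \frac{13}{3} + 68}{-159} = \frac{191}{3} \left(- \frac{1}{159}\right) = - \frac{191}{477}$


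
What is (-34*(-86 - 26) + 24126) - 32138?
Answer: -4204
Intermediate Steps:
(-34*(-86 - 26) + 24126) - 32138 = (-34*(-112) + 24126) - 32138 = (3808 + 24126) - 32138 = 27934 - 32138 = -4204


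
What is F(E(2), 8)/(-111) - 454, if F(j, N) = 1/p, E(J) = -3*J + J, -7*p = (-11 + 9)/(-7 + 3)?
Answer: -50380/111 ≈ -453.87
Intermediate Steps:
p = -1/14 (p = -(-11 + 9)/(7*(-7 + 3)) = -(-2)/(7*(-4)) = -(-2)*(-1)/(7*4) = -⅐*½ = -1/14 ≈ -0.071429)
E(J) = -2*J
F(j, N) = -14 (F(j, N) = 1/(-1/14) = -14)
F(E(2), 8)/(-111) - 454 = -14/(-111) - 454 = -14*(-1/111) - 454 = 14/111 - 454 = -50380/111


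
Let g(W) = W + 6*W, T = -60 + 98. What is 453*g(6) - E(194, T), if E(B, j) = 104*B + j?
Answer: -1188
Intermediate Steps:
T = 38
g(W) = 7*W
E(B, j) = j + 104*B
453*g(6) - E(194, T) = 453*(7*6) - (38 + 104*194) = 453*42 - (38 + 20176) = 19026 - 1*20214 = 19026 - 20214 = -1188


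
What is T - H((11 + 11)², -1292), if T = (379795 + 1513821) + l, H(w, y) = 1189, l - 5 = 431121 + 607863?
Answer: 2931416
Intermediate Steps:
l = 1038989 (l = 5 + (431121 + 607863) = 5 + 1038984 = 1038989)
T = 2932605 (T = (379795 + 1513821) + 1038989 = 1893616 + 1038989 = 2932605)
T - H((11 + 11)², -1292) = 2932605 - 1*1189 = 2932605 - 1189 = 2931416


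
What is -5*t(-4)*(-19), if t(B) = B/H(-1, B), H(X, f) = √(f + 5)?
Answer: -380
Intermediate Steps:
H(X, f) = √(5 + f)
t(B) = B/√(5 + B) (t(B) = B/(√(5 + B)) = B/√(5 + B))
-5*t(-4)*(-19) = -(-20)/√(5 - 4)*(-19) = -(-20)/√1*(-19) = -(-20)*(-19) = -5*(-4)*(-19) = 20*(-19) = -380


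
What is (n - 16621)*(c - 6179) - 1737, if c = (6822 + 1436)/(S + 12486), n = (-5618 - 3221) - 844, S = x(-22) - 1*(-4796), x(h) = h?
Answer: 701265575277/4315 ≈ 1.6252e+8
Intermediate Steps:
S = 4774 (S = -22 - 1*(-4796) = -22 + 4796 = 4774)
n = -9683 (n = -8839 - 844 = -9683)
c = 4129/8630 (c = (6822 + 1436)/(4774 + 12486) = 8258/17260 = 8258*(1/17260) = 4129/8630 ≈ 0.47845)
(n - 16621)*(c - 6179) - 1737 = (-9683 - 16621)*(4129/8630 - 6179) - 1737 = -26304*(-53320641/8630) - 1737 = 701273070432/4315 - 1737 = 701265575277/4315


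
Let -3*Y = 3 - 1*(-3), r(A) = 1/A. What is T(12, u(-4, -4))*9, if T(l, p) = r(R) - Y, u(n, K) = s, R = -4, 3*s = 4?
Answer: 63/4 ≈ 15.750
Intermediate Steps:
s = 4/3 (s = (⅓)*4 = 4/3 ≈ 1.3333)
u(n, K) = 4/3
Y = -2 (Y = -(3 - 1*(-3))/3 = -(3 + 3)/3 = -⅓*6 = -2)
T(l, p) = 7/4 (T(l, p) = 1/(-4) - 1*(-2) = -¼ + 2 = 7/4)
T(12, u(-4, -4))*9 = (7/4)*9 = 63/4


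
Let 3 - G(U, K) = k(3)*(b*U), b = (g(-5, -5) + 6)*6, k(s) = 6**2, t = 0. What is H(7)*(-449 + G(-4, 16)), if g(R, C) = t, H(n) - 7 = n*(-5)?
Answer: -132664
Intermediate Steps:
k(s) = 36
H(n) = 7 - 5*n (H(n) = 7 + n*(-5) = 7 - 5*n)
g(R, C) = 0
b = 36 (b = (0 + 6)*6 = 6*6 = 36)
G(U, K) = 3 - 1296*U (G(U, K) = 3 - 36*36*U = 3 - 1296*U)
H(7)*(-449 + G(-4, 16)) = (7 - 5*7)*(-449 + (3 - 1296*(-4))) = (7 - 35)*(-449 + (3 + 5184)) = -28*(-449 + 5187) = -28*4738 = -132664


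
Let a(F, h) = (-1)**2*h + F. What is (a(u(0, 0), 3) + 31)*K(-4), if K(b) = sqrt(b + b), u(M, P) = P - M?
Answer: 68*I*sqrt(2) ≈ 96.167*I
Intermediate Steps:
a(F, h) = F + h (a(F, h) = 1*h + F = h + F = F + h)
K(b) = sqrt(2)*sqrt(b) (K(b) = sqrt(2*b) = sqrt(2)*sqrt(b))
(a(u(0, 0), 3) + 31)*K(-4) = (((0 - 1*0) + 3) + 31)*(sqrt(2)*sqrt(-4)) = (((0 + 0) + 3) + 31)*(sqrt(2)*(2*I)) = ((0 + 3) + 31)*(2*I*sqrt(2)) = (3 + 31)*(2*I*sqrt(2)) = 34*(2*I*sqrt(2)) = 68*I*sqrt(2)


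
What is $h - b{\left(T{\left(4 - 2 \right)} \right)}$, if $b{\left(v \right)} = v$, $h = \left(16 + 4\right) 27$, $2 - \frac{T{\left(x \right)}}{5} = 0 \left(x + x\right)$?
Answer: $530$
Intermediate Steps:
$T{\left(x \right)} = 10$ ($T{\left(x \right)} = 10 - 5 \cdot 0 \left(x + x\right) = 10 - 5 \cdot 0 \cdot 2 x = 10 - 0 = 10 + 0 = 10$)
$h = 540$ ($h = 20 \cdot 27 = 540$)
$h - b{\left(T{\left(4 - 2 \right)} \right)} = 540 - 10 = 530$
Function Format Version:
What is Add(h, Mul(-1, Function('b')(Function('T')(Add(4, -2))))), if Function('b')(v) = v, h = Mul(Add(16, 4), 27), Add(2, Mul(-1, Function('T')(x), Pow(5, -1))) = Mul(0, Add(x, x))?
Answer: 530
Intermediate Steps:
Function('T')(x) = 10 (Function('T')(x) = Add(10, Mul(-5, Mul(0, Add(x, x)))) = Add(10, Mul(-5, Mul(0, Mul(2, x)))) = Add(10, Mul(-5, 0)) = Add(10, 0) = 10)
h = 540 (h = Mul(20, 27) = 540)
Add(h, Mul(-1, Function('b')(Function('T')(Add(4, -2))))) = Add(540, Mul(-1, 10)) = Add(540, -10) = 530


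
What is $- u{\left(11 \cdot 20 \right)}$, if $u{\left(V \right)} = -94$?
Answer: $94$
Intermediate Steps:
$- u{\left(11 \cdot 20 \right)} = \left(-1\right) \left(-94\right) = 94$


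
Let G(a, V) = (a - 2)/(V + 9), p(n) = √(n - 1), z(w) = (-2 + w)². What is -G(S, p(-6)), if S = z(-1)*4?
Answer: -153/44 + 17*I*√7/44 ≈ -3.4773 + 1.0222*I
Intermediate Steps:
S = 36 (S = (-2 - 1)²*4 = (-3)²*4 = 9*4 = 36)
p(n) = √(-1 + n)
G(a, V) = (-2 + a)/(9 + V)
-G(S, p(-6)) = -(-2 + 36)/(9 + √(-1 - 6)) = -34/(9 + √(-7)) = -34/(9 + I*√7)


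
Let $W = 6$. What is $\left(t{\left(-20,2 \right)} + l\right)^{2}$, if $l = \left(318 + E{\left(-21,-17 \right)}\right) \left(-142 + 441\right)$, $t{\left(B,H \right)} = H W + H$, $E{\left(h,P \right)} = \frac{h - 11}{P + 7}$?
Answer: $\frac{230653509696}{25} \approx 9.2261 \cdot 10^{9}$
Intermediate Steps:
$E{\left(h,P \right)} = \frac{-11 + h}{7 + P}$
$t{\left(B,H \right)} = 7 H$ ($t{\left(B,H \right)} = H 6 + H = 6 H + H = 7 H$)
$l = \frac{480194}{5}$ ($l = \left(318 + \frac{-11 - 21}{7 - 17}\right) \left(-142 + 441\right) = \left(318 + \frac{1}{-10} \left(-32\right)\right) 299 = \left(318 - - \frac{16}{5}\right) 299 = \left(318 + \frac{16}{5}\right) 299 = \frac{1606}{5} \cdot 299 = \frac{480194}{5} \approx 96039.0$)
$\left(t{\left(-20,2 \right)} + l\right)^{2} = \left(7 \cdot 2 + \frac{480194}{5}\right)^{2} = \left(14 + \frac{480194}{5}\right)^{2} = \left(\frac{480264}{5}\right)^{2} = \frac{230653509696}{25}$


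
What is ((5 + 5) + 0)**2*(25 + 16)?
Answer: 4100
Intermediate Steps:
((5 + 5) + 0)**2*(25 + 16) = (10 + 0)**2*41 = 10**2*41 = 100*41 = 4100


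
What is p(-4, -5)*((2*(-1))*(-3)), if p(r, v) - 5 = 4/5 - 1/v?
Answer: 36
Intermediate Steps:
p(r, v) = 29/5 - 1/v (p(r, v) = 5 + (4/5 - 1/v) = 5 + (4*(⅕) - 1/v) = 5 + (⅘ - 1/v) = 29/5 - 1/v)
p(-4, -5)*((2*(-1))*(-3)) = (29/5 - 1/(-5))*((2*(-1))*(-3)) = (29/5 - 1*(-⅕))*(-2*(-3)) = (29/5 + ⅕)*6 = 6*6 = 36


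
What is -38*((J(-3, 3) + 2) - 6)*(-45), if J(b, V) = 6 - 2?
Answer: 0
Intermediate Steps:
J(b, V) = 4
-38*((J(-3, 3) + 2) - 6)*(-45) = -38*((4 + 2) - 6)*(-45) = -38*(6 - 6)*(-45) = -38*0*(-45) = 0*(-45) = 0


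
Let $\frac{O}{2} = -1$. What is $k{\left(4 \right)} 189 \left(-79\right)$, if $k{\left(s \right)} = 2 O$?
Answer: $59724$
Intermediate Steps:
$O = -2$ ($O = 2 \left(-1\right) = -2$)
$k{\left(s \right)} = -4$ ($k{\left(s \right)} = 2 \left(-2\right) = -4$)
$k{\left(4 \right)} 189 \left(-79\right) = \left(-4\right) 189 \left(-79\right) = \left(-756\right) \left(-79\right) = 59724$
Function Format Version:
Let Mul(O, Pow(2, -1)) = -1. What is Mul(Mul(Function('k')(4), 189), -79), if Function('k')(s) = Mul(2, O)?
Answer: 59724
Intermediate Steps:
O = -2 (O = Mul(2, -1) = -2)
Function('k')(s) = -4 (Function('k')(s) = Mul(2, -2) = -4)
Mul(Mul(Function('k')(4), 189), -79) = Mul(Mul(-4, 189), -79) = Mul(-756, -79) = 59724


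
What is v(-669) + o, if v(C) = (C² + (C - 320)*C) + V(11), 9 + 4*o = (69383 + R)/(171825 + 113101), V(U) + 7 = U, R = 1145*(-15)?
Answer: 632082001449/569852 ≈ 1.1092e+6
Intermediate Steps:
R = -17175
V(U) = -7 + U
o = -1256063/569852 (o = -9/4 + ((69383 - 17175)/(171825 + 113101))/4 = -9/4 + (52208/284926)/4 = -9/4 + (52208*(1/284926))/4 = -9/4 + (¼)*(26104/142463) = -9/4 + 6526/142463 = -1256063/569852 ≈ -2.2042)
v(C) = 4 + C² + C*(-320 + C) (v(C) = (C² + (C - 320)*C) + (-7 + 11) = (C² + (-320 + C)*C) + 4 = (C² + C*(-320 + C)) + 4 = 4 + C² + C*(-320 + C))
v(-669) + o = (4 - 320*(-669) + 2*(-669)²) - 1256063/569852 = (4 + 214080 + 2*447561) - 1256063/569852 = (4 + 214080 + 895122) - 1256063/569852 = 1109206 - 1256063/569852 = 632082001449/569852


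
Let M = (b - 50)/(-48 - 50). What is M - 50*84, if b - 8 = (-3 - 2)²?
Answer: -411583/98 ≈ -4199.8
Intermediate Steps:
b = 33 (b = 8 + (-3 - 2)² = 8 + (-5)² = 8 + 25 = 33)
M = 17/98 (M = (33 - 50)/(-48 - 50) = -17/(-98) = -17*(-1/98) = 17/98 ≈ 0.17347)
M - 50*84 = 17/98 - 50*84 = 17/98 - 4200 = -411583/98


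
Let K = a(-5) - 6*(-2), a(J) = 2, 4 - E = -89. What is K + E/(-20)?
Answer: 187/20 ≈ 9.3500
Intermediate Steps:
E = 93 (E = 4 - 1*(-89) = 4 + 89 = 93)
K = 14 (K = 2 - 6*(-2) = 2 + 12 = 14)
K + E/(-20) = 14 + 93/(-20) = 14 + 93*(-1/20) = 14 - 93/20 = 187/20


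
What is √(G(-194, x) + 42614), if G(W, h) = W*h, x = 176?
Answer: 11*√70 ≈ 92.033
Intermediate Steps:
√(G(-194, x) + 42614) = √(-194*176 + 42614) = √(-34144 + 42614) = √8470 = 11*√70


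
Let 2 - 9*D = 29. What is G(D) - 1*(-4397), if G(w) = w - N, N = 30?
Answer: 4364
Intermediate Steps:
D = -3 (D = 2/9 - 1/9*29 = 2/9 - 29/9 = -3)
G(w) = -30 + w (G(w) = w - 1*30 = w - 30 = -30 + w)
G(D) - 1*(-4397) = (-30 - 3) - 1*(-4397) = -33 + 4397 = 4364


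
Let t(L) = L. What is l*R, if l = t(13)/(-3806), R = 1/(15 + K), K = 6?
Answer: -13/79926 ≈ -0.00016265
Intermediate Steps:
R = 1/21 (R = 1/(15 + 6) = 1/21 ≈ 0.047619)
l = -13/3806 (l = 13/(-3806) = 13*(-1/3806) = -13/3806 ≈ -0.0034157)
l*R = -13/3806*1/21 = -13/79926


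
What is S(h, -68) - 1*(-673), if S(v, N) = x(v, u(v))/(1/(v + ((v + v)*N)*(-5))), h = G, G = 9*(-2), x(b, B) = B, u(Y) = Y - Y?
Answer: 673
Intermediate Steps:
u(Y) = 0
G = -18
h = -18
S(v, N) = 0 (S(v, N) = 0/(1/(v + ((v + v)*N)*(-5))) = 0/(1/(v + ((2*v)*N)*(-5))) = 0/(1/(v + (2*N*v)*(-5))) = 0/(1/(v - 10*N*v)) = 0*(v - 10*N*v) = 0)
S(h, -68) - 1*(-673) = 0 - 1*(-673) = 0 + 673 = 673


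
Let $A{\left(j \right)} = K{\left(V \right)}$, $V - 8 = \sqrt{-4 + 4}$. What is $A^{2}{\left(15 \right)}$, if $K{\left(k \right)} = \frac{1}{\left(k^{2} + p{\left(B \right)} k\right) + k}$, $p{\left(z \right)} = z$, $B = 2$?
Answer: $\frac{1}{7744} \approx 0.00012913$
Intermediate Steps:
$V = 8$ ($V = 8 + \sqrt{-4 + 4} = 8 + \sqrt{0} = 8 + 0 = 8$)
$K{\left(k \right)} = \frac{1}{k^{2} + 3 k}$ ($K{\left(k \right)} = \frac{1}{\left(k^{2} + 2 k\right) + k} = \frac{1}{k^{2} + 3 k}$)
$A{\left(j \right)} = \frac{1}{88}$ ($A{\left(j \right)} = \frac{1}{8 \left(3 + 8\right)} = \frac{1}{8 \cdot 11} = \frac{1}{8} \cdot \frac{1}{11} = \frac{1}{88}$)
$A^{2}{\left(15 \right)} = \left(\frac{1}{88}\right)^{2} = \frac{1}{7744}$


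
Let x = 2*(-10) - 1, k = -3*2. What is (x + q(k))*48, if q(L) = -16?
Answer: -1776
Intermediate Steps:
k = -6
x = -21 (x = -20 - 1 = -21)
(x + q(k))*48 = (-21 - 16)*48 = -37*48 = -1776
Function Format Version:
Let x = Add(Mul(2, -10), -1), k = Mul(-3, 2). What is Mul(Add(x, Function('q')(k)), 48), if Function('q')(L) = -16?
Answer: -1776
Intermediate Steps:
k = -6
x = -21 (x = Add(-20, -1) = -21)
Mul(Add(x, Function('q')(k)), 48) = Mul(Add(-21, -16), 48) = Mul(-37, 48) = -1776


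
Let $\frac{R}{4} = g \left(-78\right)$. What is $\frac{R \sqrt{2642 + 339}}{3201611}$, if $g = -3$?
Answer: $\frac{936 \sqrt{2981}}{3201611} \approx 0.015962$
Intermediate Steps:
$R = 936$ ($R = 4 \left(\left(-3\right) \left(-78\right)\right) = 4 \cdot 234 = 936$)
$\frac{R \sqrt{2642 + 339}}{3201611} = \frac{936 \sqrt{2642 + 339}}{3201611} = 936 \sqrt{2981} \cdot \frac{1}{3201611} = \frac{936 \sqrt{2981}}{3201611}$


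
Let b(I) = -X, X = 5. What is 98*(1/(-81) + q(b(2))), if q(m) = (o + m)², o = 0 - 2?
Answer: 388864/81 ≈ 4800.8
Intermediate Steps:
b(I) = -5 (b(I) = -1*5 = -5)
o = -2
q(m) = (-2 + m)²
98*(1/(-81) + q(b(2))) = 98*(1/(-81) + (-2 - 5)²) = 98*(-1/81 + (-7)²) = 98*(-1/81 + 49) = 98*(3968/81) = 388864/81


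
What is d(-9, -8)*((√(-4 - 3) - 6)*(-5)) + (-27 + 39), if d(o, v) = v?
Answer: -228 + 40*I*√7 ≈ -228.0 + 105.83*I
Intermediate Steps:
d(-9, -8)*((√(-4 - 3) - 6)*(-5)) + (-27 + 39) = -8*(√(-4 - 3) - 6)*(-5) + (-27 + 39) = -8*(√(-7) - 6)*(-5) + 12 = -8*(I*√7 - 6)*(-5) + 12 = -8*(-6 + I*√7)*(-5) + 12 = -8*(30 - 5*I*√7) + 12 = (-240 + 40*I*√7) + 12 = -228 + 40*I*√7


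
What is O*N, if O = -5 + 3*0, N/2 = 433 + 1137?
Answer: -15700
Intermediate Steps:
N = 3140 (N = 2*(433 + 1137) = 2*1570 = 3140)
O = -5 (O = -5 + 0 = -5)
O*N = -5*3140 = -15700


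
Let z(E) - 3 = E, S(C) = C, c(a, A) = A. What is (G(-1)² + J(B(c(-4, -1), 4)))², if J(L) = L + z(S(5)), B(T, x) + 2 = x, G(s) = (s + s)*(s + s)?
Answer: 676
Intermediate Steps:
G(s) = 4*s² (G(s) = (2*s)*(2*s) = 4*s²)
B(T, x) = -2 + x
z(E) = 3 + E
J(L) = 8 + L (J(L) = L + (3 + 5) = L + 8 = 8 + L)
(G(-1)² + J(B(c(-4, -1), 4)))² = ((4*(-1)²)² + (8 + (-2 + 4)))² = ((4*1)² + (8 + 2))² = (4² + 10)² = (16 + 10)² = 26² = 676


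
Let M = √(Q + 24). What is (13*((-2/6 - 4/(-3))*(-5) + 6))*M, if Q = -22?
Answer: 13*√2 ≈ 18.385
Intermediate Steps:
M = √2 (M = √(-22 + 24) = √2 ≈ 1.4142)
(13*((-2/6 - 4/(-3))*(-5) + 6))*M = (13*((-2/6 - 4/(-3))*(-5) + 6))*√2 = (13*((-2*⅙ - 4*(-⅓))*(-5) + 6))*√2 = (13*((-⅓ + 4/3)*(-5) + 6))*√2 = (13*(1*(-5) + 6))*√2 = (13*(-5 + 6))*√2 = (13*1)*√2 = 13*√2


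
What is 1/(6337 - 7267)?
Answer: -1/930 ≈ -0.0010753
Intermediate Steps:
1/(6337 - 7267) = 1/(-930) = -1/930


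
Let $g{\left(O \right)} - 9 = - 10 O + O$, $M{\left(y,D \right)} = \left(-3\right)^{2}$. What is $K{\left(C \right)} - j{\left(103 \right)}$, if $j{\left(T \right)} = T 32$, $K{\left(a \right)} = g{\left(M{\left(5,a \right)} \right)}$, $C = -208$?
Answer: $-3368$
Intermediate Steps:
$M{\left(y,D \right)} = 9$
$g{\left(O \right)} = 9 - 9 O$ ($g{\left(O \right)} = 9 + \left(- 10 O + O\right) = 9 - 9 O$)
$K{\left(a \right)} = -72$ ($K{\left(a \right)} = 9 - 81 = -72$)
$j{\left(T \right)} = 32 T$
$K{\left(C \right)} - j{\left(103 \right)} = -72 - 32 \cdot 103 = -72 - 3296 = -3368$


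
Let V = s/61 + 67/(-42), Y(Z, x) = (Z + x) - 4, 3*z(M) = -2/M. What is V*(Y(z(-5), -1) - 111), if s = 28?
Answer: 2529659/19215 ≈ 131.65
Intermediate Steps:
z(M) = -2/(3*M) (z(M) = (-2/M)/3 = -2/(3*M))
Y(Z, x) = -4 + Z + x
V = -2911/2562 (V = 28/61 + 67/(-42) = 28*(1/61) + 67*(-1/42) = 28/61 - 67/42 = -2911/2562 ≈ -1.1362)
V*(Y(z(-5), -1) - 111) = -2911*((-4 - ⅔/(-5) - 1) - 111)/2562 = -2911*((-4 - ⅔*(-⅕) - 1) - 111)/2562 = -2911*((-4 + 2/15 - 1) - 111)/2562 = -2911*(-73/15 - 111)/2562 = -2911/2562*(-1738/15) = 2529659/19215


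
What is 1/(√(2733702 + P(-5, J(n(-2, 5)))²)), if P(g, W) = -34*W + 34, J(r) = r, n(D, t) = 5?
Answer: √2752198/2752198 ≈ 0.00060278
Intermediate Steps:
P(g, W) = 34 - 34*W
1/(√(2733702 + P(-5, J(n(-2, 5)))²)) = 1/(√(2733702 + (34 - 34*5)²)) = 1/(√(2733702 + (34 - 170)²)) = 1/(√(2733702 + (-136)²)) = 1/(√(2733702 + 18496)) = 1/(√2752198) = √2752198/2752198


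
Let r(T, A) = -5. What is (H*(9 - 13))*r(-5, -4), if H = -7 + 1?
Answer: -120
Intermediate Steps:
H = -6
(H*(9 - 13))*r(-5, -4) = -6*(9 - 13)*(-5) = -6*(-4)*(-5) = 24*(-5) = -120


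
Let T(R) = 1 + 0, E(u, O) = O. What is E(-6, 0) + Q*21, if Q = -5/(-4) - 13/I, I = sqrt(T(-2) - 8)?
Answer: 105/4 + 39*I*sqrt(7) ≈ 26.25 + 103.18*I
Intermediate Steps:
T(R) = 1
I = I*sqrt(7) (I = sqrt(1 - 8) = sqrt(-7) = I*sqrt(7) ≈ 2.6458*I)
Q = 5/4 + 13*I*sqrt(7)/7 (Q = -5/(-4) - 13*(-I*sqrt(7)/7) = -5*(-1/4) - (-13)*I*sqrt(7)/7 = 5/4 + 13*I*sqrt(7)/7 ≈ 1.25 + 4.9135*I)
E(-6, 0) + Q*21 = 0 + (5/4 + 13*I*sqrt(7)/7)*21 = 0 + (105/4 + 39*I*sqrt(7)) = 105/4 + 39*I*sqrt(7)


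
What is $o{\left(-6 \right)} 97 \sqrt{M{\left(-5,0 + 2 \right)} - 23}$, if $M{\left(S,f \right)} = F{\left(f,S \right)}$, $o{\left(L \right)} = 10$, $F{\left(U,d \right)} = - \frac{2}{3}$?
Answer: $\frac{970 i \sqrt{213}}{3} \approx 4718.9 i$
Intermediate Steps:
$F{\left(U,d \right)} = - \frac{2}{3}$ ($F{\left(U,d \right)} = \left(-2\right) \frac{1}{3} = - \frac{2}{3}$)
$M{\left(S,f \right)} = - \frac{2}{3}$
$o{\left(-6 \right)} 97 \sqrt{M{\left(-5,0 + 2 \right)} - 23} = 10 \cdot 97 \sqrt{- \frac{2}{3} - 23} = 970 \sqrt{- \frac{71}{3}} = 970 \frac{i \sqrt{213}}{3} = \frac{970 i \sqrt{213}}{3}$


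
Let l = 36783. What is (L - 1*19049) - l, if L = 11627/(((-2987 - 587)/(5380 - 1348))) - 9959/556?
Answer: -68523566429/993572 ≈ -68967.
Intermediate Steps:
L = -13050454525/993572 (L = 11627/((-3574/4032)) - 9959*1/556 = 11627/((-3574*1/4032)) - 9959/556 = 11627/(-1787/2016) - 9959/556 = 11627*(-2016/1787) - 9959/556 = -23440032/1787 - 9959/556 = -13050454525/993572 ≈ -13135.)
(L - 1*19049) - l = (-13050454525/993572 - 1*19049) - 1*36783 = (-13050454525/993572 - 19049) - 36783 = -31977007553/993572 - 36783 = -68523566429/993572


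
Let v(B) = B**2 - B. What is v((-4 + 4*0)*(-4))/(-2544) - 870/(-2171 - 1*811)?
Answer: 5200/26341 ≈ 0.19741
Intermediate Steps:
v((-4 + 4*0)*(-4))/(-2544) - 870/(-2171 - 1*811) = (((-4 + 4*0)*(-4))*(-1 + (-4 + 4*0)*(-4)))/(-2544) - 870/(-2171 - 1*811) = (((-4 + 0)*(-4))*(-1 + (-4 + 0)*(-4)))*(-1/2544) - 870/(-2171 - 811) = ((-4*(-4))*(-1 - 4*(-4)))*(-1/2544) - 870/(-2982) = (16*(-1 + 16))*(-1/2544) - 870*(-1/2982) = (16*15)*(-1/2544) + 145/497 = 240*(-1/2544) + 145/497 = -5/53 + 145/497 = 5200/26341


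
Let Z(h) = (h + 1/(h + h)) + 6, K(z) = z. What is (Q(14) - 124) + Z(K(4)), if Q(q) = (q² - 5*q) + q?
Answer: 209/8 ≈ 26.125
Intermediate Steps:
Q(q) = q² - 4*q
Z(h) = 6 + h + 1/(2*h) (Z(h) = (h + 1/(2*h)) + 6 = 6 + h + 1/(2*h))
(Q(14) - 124) + Z(K(4)) = (14*(-4 + 14) - 124) + (6 + 4 + (½)/4) = (14*10 - 124) + (6 + 4 + (½)*(¼)) = (140 - 124) + (6 + 4 + ⅛) = 16 + 81/8 = 209/8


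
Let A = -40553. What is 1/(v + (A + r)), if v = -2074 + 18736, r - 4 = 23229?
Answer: -1/658 ≈ -0.0015198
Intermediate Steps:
r = 23233 (r = 4 + 23229 = 23233)
v = 16662
1/(v + (A + r)) = 1/(16662 + (-40553 + 23233)) = 1/(16662 - 17320) = 1/(-658) = -1/658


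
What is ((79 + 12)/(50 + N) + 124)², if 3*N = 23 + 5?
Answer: 499299025/31684 ≈ 15759.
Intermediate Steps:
N = 28/3 (N = (23 + 5)/3 = (⅓)*28 = 28/3 ≈ 9.3333)
((79 + 12)/(50 + N) + 124)² = ((79 + 12)/(50 + 28/3) + 124)² = (91/(178/3) + 124)² = (91*(3/178) + 124)² = (273/178 + 124)² = (22345/178)² = 499299025/31684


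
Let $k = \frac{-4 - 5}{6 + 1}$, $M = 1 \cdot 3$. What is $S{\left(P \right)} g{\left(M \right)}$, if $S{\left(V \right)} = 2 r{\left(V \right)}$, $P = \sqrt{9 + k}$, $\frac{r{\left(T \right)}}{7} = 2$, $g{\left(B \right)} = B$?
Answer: $84$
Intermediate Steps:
$M = 3$
$r{\left(T \right)} = 14$ ($r{\left(T \right)} = 7 \cdot 2 = 14$)
$k = - \frac{9}{7} \approx -1.2857$
$P = \frac{3 \sqrt{42}}{7}$ ($P = \sqrt{9 - \frac{9}{7}} = \sqrt{\frac{54}{7}} = \frac{3 \sqrt{42}}{7} \approx 2.7775$)
$S{\left(V \right)} = 28$ ($S{\left(V \right)} = 2 \cdot 14 = 28$)
$S{\left(P \right)} g{\left(M \right)} = 28 \cdot 3 = 84$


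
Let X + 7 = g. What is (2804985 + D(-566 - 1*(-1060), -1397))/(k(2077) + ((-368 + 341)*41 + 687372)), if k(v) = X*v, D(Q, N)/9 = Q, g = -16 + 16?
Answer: 2809431/671726 ≈ 4.1824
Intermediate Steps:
g = 0
D(Q, N) = 9*Q
X = -7 (X = -7 + 0 = -7)
k(v) = -7*v
(2804985 + D(-566 - 1*(-1060), -1397))/(k(2077) + ((-368 + 341)*41 + 687372)) = (2804985 + 9*(-566 - 1*(-1060)))/(-7*2077 + ((-368 + 341)*41 + 687372)) = (2804985 + 9*(-566 + 1060))/(-14539 + (-27*41 + 687372)) = (2804985 + 9*494)/(-14539 + (-1107 + 687372)) = (2804985 + 4446)/(-14539 + 686265) = 2809431/671726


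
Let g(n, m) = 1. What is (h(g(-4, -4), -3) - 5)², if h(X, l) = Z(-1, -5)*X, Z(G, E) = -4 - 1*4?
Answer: 169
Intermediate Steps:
Z(G, E) = -8 (Z(G, E) = -4 - 4 = -8)
h(X, l) = -8*X
(h(g(-4, -4), -3) - 5)² = (-8*1 - 5)² = (-8 - 5)² = (-13)² = 169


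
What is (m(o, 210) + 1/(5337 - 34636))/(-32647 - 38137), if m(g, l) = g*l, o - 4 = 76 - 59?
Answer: -129208589/2073900416 ≈ -0.062302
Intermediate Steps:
o = 21 (o = 4 + (76 - 59) = 4 + 17 = 21)
(m(o, 210) + 1/(5337 - 34636))/(-32647 - 38137) = (21*210 + 1/(5337 - 34636))/(-32647 - 38137) = (4410 + 1/(-29299))/(-70784) = (4410 - 1/29299)*(-1/70784) = (129208589/29299)*(-1/70784) = -129208589/2073900416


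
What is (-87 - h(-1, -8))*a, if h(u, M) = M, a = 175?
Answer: -13825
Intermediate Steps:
(-87 - h(-1, -8))*a = (-87 - 1*(-8))*175 = (-87 + 8)*175 = -79*175 = -13825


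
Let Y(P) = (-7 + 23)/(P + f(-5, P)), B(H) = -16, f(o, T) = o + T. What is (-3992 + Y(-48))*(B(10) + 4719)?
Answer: -1896287224/101 ≈ -1.8775e+7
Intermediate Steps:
f(o, T) = T + o
Y(P) = 16/(-5 + 2*P) (Y(P) = (-7 + 23)/(P + (P - 5)) = 16/(P + (-5 + P)) = 16/(-5 + 2*P))
(-3992 + Y(-48))*(B(10) + 4719) = (-3992 + 16/(-5 + 2*(-48)))*(-16 + 4719) = (-3992 + 16/(-5 - 96))*4703 = (-3992 + 16/(-101))*4703 = (-3992 + 16*(-1/101))*4703 = (-3992 - 16/101)*4703 = -403208/101*4703 = -1896287224/101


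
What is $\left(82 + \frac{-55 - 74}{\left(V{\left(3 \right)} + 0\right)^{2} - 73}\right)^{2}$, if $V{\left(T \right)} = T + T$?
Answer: $\frac{10004569}{1369} \approx 7307.9$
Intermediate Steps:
$V{\left(T \right)} = 2 T$
$\left(82 + \frac{-55 - 74}{\left(V{\left(3 \right)} + 0\right)^{2} - 73}\right)^{2} = \left(82 + \frac{-55 - 74}{\left(2 \cdot 3 + 0\right)^{2} - 73}\right)^{2} = \left(82 - \frac{129}{\left(6 + 0\right)^{2} - 73}\right)^{2} = \left(82 - \frac{129}{6^{2} - 73}\right)^{2} = \left(82 - \frac{129}{36 - 73}\right)^{2} = \left(82 - \frac{129}{-37}\right)^{2} = \left(82 - - \frac{129}{37}\right)^{2} = \left(82 + \frac{129}{37}\right)^{2} = \left(\frac{3163}{37}\right)^{2} = \frac{10004569}{1369}$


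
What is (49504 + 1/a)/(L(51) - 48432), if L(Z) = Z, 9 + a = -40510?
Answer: -668617525/653449913 ≈ -1.0232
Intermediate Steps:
a = -40519 (a = -9 - 40510 = -40519)
(49504 + 1/a)/(L(51) - 48432) = (49504 + 1/(-40519))/(51 - 48432) = (49504 - 1/40519)/(-48381) = (2005852575/40519)*(-1/48381) = -668617525/653449913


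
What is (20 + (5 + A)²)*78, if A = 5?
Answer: 9360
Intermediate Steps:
(20 + (5 + A)²)*78 = (20 + (5 + 5)²)*78 = (20 + 10²)*78 = (20 + 100)*78 = 120*78 = 9360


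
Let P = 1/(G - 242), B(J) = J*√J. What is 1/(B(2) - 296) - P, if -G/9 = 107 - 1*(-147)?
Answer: -82585/27684128 - √2/43804 ≈ -0.0030154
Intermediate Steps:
B(J) = J^(3/2)
G = -2286 (G = -9*(107 - 1*(-147)) = -9*(107 + 147) = -9*254 = -2286)
P = -1/2528 (P = 1/(-2286 - 242) = 1/(-2528) = -1/2528 ≈ -0.00039557)
1/(B(2) - 296) - P = 1/(2^(3/2) - 296) - 1*(-1/2528) = 1/(2*√2 - 296) + 1/2528 = 1/(-296 + 2*√2) + 1/2528 = 1/2528 + 1/(-296 + 2*√2)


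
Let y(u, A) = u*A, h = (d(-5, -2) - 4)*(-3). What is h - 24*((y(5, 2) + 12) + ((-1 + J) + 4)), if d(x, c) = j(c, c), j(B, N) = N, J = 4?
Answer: -678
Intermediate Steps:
d(x, c) = c
h = 18 (h = (-2 - 4)*(-3) = -6*(-3) = 18)
y(u, A) = A*u
h - 24*((y(5, 2) + 12) + ((-1 + J) + 4)) = 18 - 24*((2*5 + 12) + ((-1 + 4) + 4)) = 18 - 24*((10 + 12) + (3 + 4)) = 18 - 24*(22 + 7) = 18 - 24*29 = 18 - 696 = -678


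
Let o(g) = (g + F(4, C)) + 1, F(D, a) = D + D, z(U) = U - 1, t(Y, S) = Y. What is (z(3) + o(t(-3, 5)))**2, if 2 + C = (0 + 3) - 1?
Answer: 64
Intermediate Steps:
C = 0 (C = -2 + ((0 + 3) - 1) = -2 + (3 - 1) = -2 + 2 = 0)
z(U) = -1 + U
F(D, a) = 2*D
o(g) = 9 + g (o(g) = (g + 2*4) + 1 = (g + 8) + 1 = (8 + g) + 1 = 9 + g)
(z(3) + o(t(-3, 5)))**2 = ((-1 + 3) + (9 - 3))**2 = (2 + 6)**2 = 8**2 = 64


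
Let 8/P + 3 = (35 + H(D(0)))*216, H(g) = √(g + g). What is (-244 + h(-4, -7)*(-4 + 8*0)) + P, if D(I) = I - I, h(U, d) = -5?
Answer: -1692760/7557 ≈ -224.00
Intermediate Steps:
D(I) = 0
H(g) = √2*√g (H(g) = √(2*g) = √2*√g)
P = 8/7557 (P = 8/(-3 + (35 + √2*√0)*216) = 8/(-3 + (35 + √2*0)*216) = 8/(-3 + (35 + 0)*216) = 8/(-3 + 35*216) = 8/(-3 + 7560) = 8/7557 ≈ 0.0010586)
(-244 + h(-4, -7)*(-4 + 8*0)) + P = (-244 - 5*(-4 + 8*0)) + 8/7557 = (-244 - 5*(-4 + 0)) + 8/7557 = (-244 - 5*(-4)) + 8/7557 = (-244 + 20) + 8/7557 = -224 + 8/7557 = -1692760/7557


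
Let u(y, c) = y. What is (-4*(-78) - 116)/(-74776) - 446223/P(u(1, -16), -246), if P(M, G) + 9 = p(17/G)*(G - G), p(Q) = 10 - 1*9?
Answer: 2780564107/56082 ≈ 49580.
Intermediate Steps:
p(Q) = 1 (p(Q) = 10 - 9 = 1)
P(M, G) = -9 (P(M, G) = -9 + 1*(G - G) = -9 + 1*0 = -9 + 0 = -9)
(-4*(-78) - 116)/(-74776) - 446223/P(u(1, -16), -246) = (-4*(-78) - 116)/(-74776) - 446223/(-9) = (312 - 116)*(-1/74776) - 446223*(-⅑) = 196*(-1/74776) + 148741/3 = -49/18694 + 148741/3 = 2780564107/56082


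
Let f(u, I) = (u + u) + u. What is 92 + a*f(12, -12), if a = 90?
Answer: 3332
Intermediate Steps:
f(u, I) = 3*u (f(u, I) = 2*u + u = 3*u)
92 + a*f(12, -12) = 92 + 90*(3*12) = 92 + 90*36 = 92 + 3240 = 3332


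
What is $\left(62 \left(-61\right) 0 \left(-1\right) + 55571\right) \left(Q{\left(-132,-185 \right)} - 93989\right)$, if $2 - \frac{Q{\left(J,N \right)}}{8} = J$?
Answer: $-5163490607$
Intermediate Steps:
$Q{\left(J,N \right)} = 16 - 8 J$
$\left(62 \left(-61\right) 0 \left(-1\right) + 55571\right) \left(Q{\left(-132,-185 \right)} - 93989\right) = \left(62 \left(-61\right) 0 \left(-1\right) + 55571\right) \left(\left(16 - -1056\right) - 93989\right) = \left(\left(-3782\right) 0 + 55571\right) \left(\left(16 + 1056\right) - 93989\right) = \left(0 + 55571\right) \left(1072 - 93989\right) = 55571 \left(-92917\right) = -5163490607$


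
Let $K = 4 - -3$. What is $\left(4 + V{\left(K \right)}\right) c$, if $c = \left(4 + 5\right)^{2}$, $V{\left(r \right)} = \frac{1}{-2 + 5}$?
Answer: $351$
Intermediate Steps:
$K = 7$ ($K = 4 + 3 = 7$)
$V{\left(r \right)} = \frac{1}{3}$
$c = 81$ ($c = 9^{2} = 81$)
$\left(4 + V{\left(K \right)}\right) c = \left(4 + \frac{1}{3}\right) 81 = \frac{13}{3} \cdot 81 = 351$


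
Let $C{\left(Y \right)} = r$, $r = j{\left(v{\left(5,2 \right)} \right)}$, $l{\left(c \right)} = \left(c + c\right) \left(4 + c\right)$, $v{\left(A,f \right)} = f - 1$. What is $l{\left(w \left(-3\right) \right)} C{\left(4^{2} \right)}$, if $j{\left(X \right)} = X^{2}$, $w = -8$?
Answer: $1344$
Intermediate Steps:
$v{\left(A,f \right)} = -1 + f$ ($v{\left(A,f \right)} = f - 1 = -1 + f$)
$l{\left(c \right)} = 2 c \left(4 + c\right)$
$r = 1$ ($r = \left(-1 + 2\right)^{2} = 1^{2} = 1$)
$C{\left(Y \right)} = 1$
$l{\left(w \left(-3\right) \right)} C{\left(4^{2} \right)} = 2 \left(\left(-8\right) \left(-3\right)\right) \left(4 - -24\right) 1 = 2 \cdot 24 \left(4 + 24\right) 1 = 2 \cdot 24 \cdot 28 \cdot 1 = 1344 \cdot 1 = 1344$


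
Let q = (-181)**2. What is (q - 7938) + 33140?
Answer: 57963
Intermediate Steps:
q = 32761
(q - 7938) + 33140 = (32761 - 7938) + 33140 = 24823 + 33140 = 57963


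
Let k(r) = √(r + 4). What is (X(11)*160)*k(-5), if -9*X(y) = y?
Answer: -1760*I/9 ≈ -195.56*I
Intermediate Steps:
X(y) = -y/9
k(r) = √(4 + r)
(X(11)*160)*k(-5) = (-⅑*11*160)*√(4 - 5) = (-11/9*160)*√(-1) = -1760*I/9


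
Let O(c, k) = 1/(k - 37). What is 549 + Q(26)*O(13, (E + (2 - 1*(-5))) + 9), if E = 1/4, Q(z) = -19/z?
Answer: 592409/1079 ≈ 549.04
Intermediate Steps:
E = 1/4 ≈ 0.25000
O(c, k) = 1/(-37 + k)
549 + Q(26)*O(13, (E + (2 - 1*(-5))) + 9) = 549 + (-19/26)/(-37 + ((1/4 + (2 - 1*(-5))) + 9)) = 549 + (-19*1/26)/(-37 + ((1/4 + (2 + 5)) + 9)) = 549 - 19/(26*(-37 + ((1/4 + 7) + 9))) = 549 - 19/(26*(-37 + (29/4 + 9))) = 549 - 19/(26*(-37 + 65/4)) = 549 - 19/(26*(-83/4)) = 549 - 19/26*(-4/83) = 549 + 38/1079 = 592409/1079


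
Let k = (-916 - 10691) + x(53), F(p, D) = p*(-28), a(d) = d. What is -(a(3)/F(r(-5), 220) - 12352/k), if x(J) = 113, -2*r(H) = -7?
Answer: -84001/80458 ≈ -1.0440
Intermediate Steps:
r(H) = 7/2 (r(H) = -1/2*(-7) = 7/2)
F(p, D) = -28*p
k = -11494 (k = (-916 - 10691) + 113 = -11607 + 113 = -11494)
-(a(3)/F(r(-5), 220) - 12352/k) = -(3/((-28*7/2)) - 12352/(-11494)) = -(3/(-98) - 12352*(-1/11494)) = -(3*(-1/98) + 6176/5747) = -(-3/98 + 6176/5747) = -1*84001/80458 = -84001/80458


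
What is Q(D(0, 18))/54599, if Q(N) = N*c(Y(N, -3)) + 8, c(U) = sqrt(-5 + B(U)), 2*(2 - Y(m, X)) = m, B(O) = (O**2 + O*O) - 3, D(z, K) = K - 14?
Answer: 8/54599 + 8*I*sqrt(2)/54599 ≈ 0.00014652 + 0.00020721*I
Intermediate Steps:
D(z, K) = -14 + K
B(O) = -3 + 2*O**2 (B(O) = (O**2 + O**2) - 3 = 2*O**2 - 3 = -3 + 2*O**2)
Y(m, X) = 2 - m/2
c(U) = sqrt(-8 + 2*U**2) (c(U) = sqrt(-5 + (-3 + 2*U**2)) = sqrt(-8 + 2*U**2))
Q(N) = 8 + N*sqrt(-8 + 2*(2 - N/2)**2) (Q(N) = N*sqrt(-8 + 2*(2 - N/2)**2) + 8 = 8 + N*sqrt(-8 + 2*(2 - N/2)**2))
Q(D(0, 18))/54599 = (8 + (-14 + 18)*sqrt(2)*sqrt((-14 + 18)*(-8 + (-14 + 18)))/2)/54599 = (8 + (1/2)*4*sqrt(2)*sqrt(4*(-8 + 4)))*(1/54599) = (8 + (1/2)*4*sqrt(2)*sqrt(4*(-4)))*(1/54599) = (8 + (1/2)*4*sqrt(2)*sqrt(-16))*(1/54599) = (8 + (1/2)*4*sqrt(2)*(4*I))*(1/54599) = (8 + 8*I*sqrt(2))*(1/54599) = 8/54599 + 8*I*sqrt(2)/54599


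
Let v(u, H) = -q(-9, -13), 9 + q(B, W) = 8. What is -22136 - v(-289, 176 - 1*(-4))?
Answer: -22137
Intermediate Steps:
q(B, W) = -1 (q(B, W) = -9 + 8 = -1)
v(u, H) = 1 (v(u, H) = -1*(-1) = 1)
-22136 - v(-289, 176 - 1*(-4)) = -22136 - 1*1 = -22136 - 1 = -22137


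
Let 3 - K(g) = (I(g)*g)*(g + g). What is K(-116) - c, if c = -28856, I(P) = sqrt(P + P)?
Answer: 28859 - 53824*I*sqrt(58) ≈ 28859.0 - 4.0991e+5*I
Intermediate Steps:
I(P) = sqrt(2)*sqrt(P) (I(P) = sqrt(2*P) = sqrt(2)*sqrt(P))
K(g) = 3 - 2*sqrt(2)*g**(5/2) (K(g) = 3 - (sqrt(2)*sqrt(g))*g*(g + g) = 3 - sqrt(2)*g**(3/2)*2*g = 3 - 2*sqrt(2)*g**(5/2))
K(-116) - c = (3 - 2*sqrt(2)*(-116)**(5/2)) - 1*(-28856) = (3 - 2*sqrt(2)*26912*I*sqrt(29)) + 28856 = (3 - 53824*I*sqrt(58)) + 28856 = 28859 - 53824*I*sqrt(58)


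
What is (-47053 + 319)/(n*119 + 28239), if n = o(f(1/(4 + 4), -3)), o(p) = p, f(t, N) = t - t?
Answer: -15578/9413 ≈ -1.6549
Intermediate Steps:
f(t, N) = 0
n = 0
(-47053 + 319)/(n*119 + 28239) = (-47053 + 319)/(0*119 + 28239) = -46734/(0 + 28239) = -46734/28239 = -46734*1/28239 = -15578/9413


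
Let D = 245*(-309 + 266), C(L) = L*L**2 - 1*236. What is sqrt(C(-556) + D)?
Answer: I*sqrt(171890387) ≈ 13111.0*I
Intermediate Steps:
C(L) = -236 + L**3 (C(L) = L**3 - 236 = -236 + L**3)
D = -10535 (D = 245*(-43) = -10535)
sqrt(C(-556) + D) = sqrt((-236 + (-556)**3) - 10535) = sqrt((-236 - 171879616) - 10535) = sqrt(-171879852 - 10535) = sqrt(-171890387) = I*sqrt(171890387)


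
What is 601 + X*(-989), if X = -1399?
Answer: 1384212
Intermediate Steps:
601 + X*(-989) = 601 - 1399*(-989) = 601 + 1383611 = 1384212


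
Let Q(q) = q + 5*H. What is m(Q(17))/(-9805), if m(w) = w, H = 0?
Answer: -17/9805 ≈ -0.0017338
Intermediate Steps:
Q(q) = q (Q(q) = q + 5*0 = q + 0 = q)
m(Q(17))/(-9805) = 17/(-9805) = 17*(-1/9805) = -17/9805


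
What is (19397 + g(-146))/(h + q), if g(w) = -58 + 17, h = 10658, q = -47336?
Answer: -3226/6113 ≈ -0.52773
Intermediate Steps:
g(w) = -41
(19397 + g(-146))/(h + q) = (19397 - 41)/(10658 - 47336) = 19356/(-36678) = 19356*(-1/36678) = -3226/6113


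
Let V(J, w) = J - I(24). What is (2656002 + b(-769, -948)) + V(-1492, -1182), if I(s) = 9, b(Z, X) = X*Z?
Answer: 3383513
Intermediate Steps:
V(J, w) = -9 + J (V(J, w) = J - 1*9 = J - 9 = -9 + J)
(2656002 + b(-769, -948)) + V(-1492, -1182) = (2656002 - 948*(-769)) + (-9 - 1492) = (2656002 + 729012) - 1501 = 3385014 - 1501 = 3383513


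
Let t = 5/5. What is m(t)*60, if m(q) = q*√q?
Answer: 60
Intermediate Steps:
t = 1 (t = 5*(⅕) = 1)
m(q) = q^(3/2)
m(t)*60 = 1^(3/2)*60 = 1*60 = 60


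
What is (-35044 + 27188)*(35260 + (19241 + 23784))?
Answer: -615006960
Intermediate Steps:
(-35044 + 27188)*(35260 + (19241 + 23784)) = -7856*(35260 + 43025) = -7856*78285 = -615006960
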